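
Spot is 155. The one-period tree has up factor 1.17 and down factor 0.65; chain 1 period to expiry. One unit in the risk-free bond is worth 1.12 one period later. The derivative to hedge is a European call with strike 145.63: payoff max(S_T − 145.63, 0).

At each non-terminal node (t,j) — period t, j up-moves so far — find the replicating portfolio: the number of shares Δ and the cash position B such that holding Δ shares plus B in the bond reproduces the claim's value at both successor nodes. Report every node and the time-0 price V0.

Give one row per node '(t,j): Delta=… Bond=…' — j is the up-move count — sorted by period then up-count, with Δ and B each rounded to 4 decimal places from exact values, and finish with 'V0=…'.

Risk-neutral probability p* = (R−d)/(u−d) = (1.12−0.65)/(1.17−0.65) = 0.9038.
Terminal payoffs: V(1,0)=0.0000, V(1,1)=35.7200
(0,0): S=155.0000. Δ = (V_up−V_dn)/(S_up−S_dn) = (35.7200−0.0000)/(181.3500−100.7500) = 0.4432. V = [p*·35.7200 + (1−p*)·0.0000]/1.12 = 28.8262. B = V − Δ·S = -39.8661.
Root portfolio cost Δ·155+B reproduces V0=28.8262.

(0,0): Delta=0.4432 Bond=-39.8661
V0=28.8262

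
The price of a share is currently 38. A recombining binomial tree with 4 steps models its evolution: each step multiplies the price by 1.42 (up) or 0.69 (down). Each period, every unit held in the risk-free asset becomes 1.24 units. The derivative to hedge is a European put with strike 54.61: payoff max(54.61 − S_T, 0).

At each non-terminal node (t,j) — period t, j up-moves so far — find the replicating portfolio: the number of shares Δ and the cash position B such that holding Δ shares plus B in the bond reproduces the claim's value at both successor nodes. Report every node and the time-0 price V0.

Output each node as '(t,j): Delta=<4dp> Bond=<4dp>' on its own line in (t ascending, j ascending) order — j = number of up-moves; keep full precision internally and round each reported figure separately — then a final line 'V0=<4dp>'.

Risk-neutral probability p* = (R−d)/(u−d) = (1.24−0.69)/(1.42−0.69) = 0.7534.
Payoff layer (t=4): V(4,0)=45.9965, V(4,1)=36.8837, V(4,2)=18.1297, V(4,3)=0.0000, V(4,4)=0.0000
  t=3,j=0: stock 12.4833 → up 17.7263 (V=36.8837), down 8.6135 (V=45.9965). Price 31.5570; hedge Δ=-1.0000, bond B=44.0403.
  t=3,j=1: stock 25.6904 → up 36.4803 (V=18.1297), down 17.7263 (V=36.8837). Price 18.3500; hedge Δ=-1.0000, bond B=44.0403.
  t=3,j=2: stock 52.8700 → up 75.0754 (V=0.0000), down 36.4803 (V=18.1297). Price 3.6051; hedge Δ=-0.4697, bond B=28.4403.
  t=3,j=3: stock 108.8049 → up 154.5030 (V=0.0000), down 75.0754 (V=0.0000). Price 0.0000; hedge Δ=0.0000, bond B=0.0000.
  t=2,j=0: stock 18.0918 → up 25.6904 (V=18.3500), down 12.4833 (V=31.5570). Price 17.4246; hedge Δ=-1.0000, bond B=35.5164.
  t=2,j=1: stock 37.2324 → up 52.8700 (V=3.6051), down 25.6904 (V=18.3500). Price 5.8394; hedge Δ=-0.5425, bond B=26.0378.
  t=2,j=2: stock 76.6232 → up 108.8049 (V=0.0000), down 52.8700 (V=3.6051). Price 0.7169; hedge Δ=-0.0645, bond B=5.6554.
  t=1,j=0: stock 26.2200 → up 37.2324 (V=5.8394), down 18.0918 (V=17.4246). Price 7.0129; hedge Δ=-0.6053, bond B=22.8831.
  t=1,j=1: stock 53.9600 → up 76.6232 (V=0.7169), down 37.2324 (V=5.8394). Price 1.5967; hedge Δ=-0.1300, bond B=8.6139.
  t=0,j=0: stock 38.0000 → up 53.9600 (V=1.5967), down 26.2200 (V=7.0129). Price 2.3647; hedge Δ=-0.1952, bond B=9.7841.
Check: Δ(0,0)·S0 + B(0,0) = 2.3647 = V0.

(0,0): Delta=-0.1952 Bond=9.7841
(1,0): Delta=-0.6053 Bond=22.8831
(1,1): Delta=-0.1300 Bond=8.6139
(2,0): Delta=-1.0000 Bond=35.5164
(2,1): Delta=-0.5425 Bond=26.0378
(2,2): Delta=-0.0645 Bond=5.6554
(3,0): Delta=-1.0000 Bond=44.0403
(3,1): Delta=-1.0000 Bond=44.0403
(3,2): Delta=-0.4697 Bond=28.4403
(3,3): Delta=0.0000 Bond=0.0000
V0=2.3647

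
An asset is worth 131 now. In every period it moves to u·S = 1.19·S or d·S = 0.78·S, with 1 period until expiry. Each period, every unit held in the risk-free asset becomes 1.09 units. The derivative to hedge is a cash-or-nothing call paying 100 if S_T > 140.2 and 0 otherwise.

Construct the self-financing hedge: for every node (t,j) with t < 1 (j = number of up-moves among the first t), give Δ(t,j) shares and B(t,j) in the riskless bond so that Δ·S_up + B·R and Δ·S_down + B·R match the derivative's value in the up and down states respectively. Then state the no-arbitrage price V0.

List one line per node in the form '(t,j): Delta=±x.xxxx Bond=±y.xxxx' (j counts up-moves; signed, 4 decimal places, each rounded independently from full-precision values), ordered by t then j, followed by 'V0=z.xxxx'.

The replicating-portfolio and risk-neutral prices coincide; use p* = (1.09−0.78)/(1.19−0.78) = 0.7561 for the latter.
Terminal values V(1,·): V(1,0)=0.0000, V(1,1)=100.0000
  t=0,j=0: stock 131.0000 → up 155.8900 (V=100.0000), down 102.1800 (V=0.0000). Price 69.3667; hedge Δ=1.8619, bond B=-174.5357.
The time-0 hedge costs 69.3667, which is the no-arbitrage price.

(0,0): Delta=1.8619 Bond=-174.5357
V0=69.3667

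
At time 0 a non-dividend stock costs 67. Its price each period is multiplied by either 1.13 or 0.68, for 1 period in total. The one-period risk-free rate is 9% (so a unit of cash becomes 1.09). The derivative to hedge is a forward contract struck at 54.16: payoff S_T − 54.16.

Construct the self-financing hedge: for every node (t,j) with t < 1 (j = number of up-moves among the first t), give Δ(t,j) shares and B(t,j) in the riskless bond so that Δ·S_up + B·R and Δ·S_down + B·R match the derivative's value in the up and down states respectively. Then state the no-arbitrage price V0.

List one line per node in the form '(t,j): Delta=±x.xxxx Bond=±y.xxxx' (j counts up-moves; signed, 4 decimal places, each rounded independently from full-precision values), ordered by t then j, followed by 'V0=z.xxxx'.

(0,0): Delta=1.0000 Bond=-49.6881
V0=17.3119

Under the risk-neutral measure, an up-move has probability p* = (R−d)/(u−d) = 0.9111 and values discount at R = 1.09.
At expiry t=1: V(1,0)=-8.6000, V(1,1)=21.5500
(0,0): S=67.0000. Δ = (V_up−V_dn)/(S_up−S_dn) = (21.5500−-8.6000)/(75.7100−45.5600) = 1.0000. V = [p*·21.5500 + (1−p*)·-8.6000]/1.09 = 17.3119. B = V − Δ·S = -49.6881.
Root portfolio cost Δ·67+B reproduces V0=17.3119.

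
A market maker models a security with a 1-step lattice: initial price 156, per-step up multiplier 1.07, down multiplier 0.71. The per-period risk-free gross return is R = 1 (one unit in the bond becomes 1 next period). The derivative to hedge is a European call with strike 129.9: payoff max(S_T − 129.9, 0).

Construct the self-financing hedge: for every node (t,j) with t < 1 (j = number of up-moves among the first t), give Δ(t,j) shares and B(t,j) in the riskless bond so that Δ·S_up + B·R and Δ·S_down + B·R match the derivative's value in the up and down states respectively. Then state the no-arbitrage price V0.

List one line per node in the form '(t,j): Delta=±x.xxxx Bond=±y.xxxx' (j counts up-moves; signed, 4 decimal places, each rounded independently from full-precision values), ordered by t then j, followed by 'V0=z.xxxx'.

Under the risk-neutral measure, an up-move has probability p* = (R−d)/(u−d) = 0.8056 and values discount at R = 1.
Payoff layer (t=1): V(1,0)=0.0000, V(1,1)=37.0200
Node (0,0) S=156.0000: V=(p*·37.0200+(1−p*)·0.0000)/1=29.8217; Δ=(37.0200−0.0000)/(166.9200−110.7600)=0.6592; B=V−Δ·S=-73.0117
Self-financing check: at every node Δ·S+B equals the discounted successor values.

(0,0): Delta=0.6592 Bond=-73.0117
V0=29.8217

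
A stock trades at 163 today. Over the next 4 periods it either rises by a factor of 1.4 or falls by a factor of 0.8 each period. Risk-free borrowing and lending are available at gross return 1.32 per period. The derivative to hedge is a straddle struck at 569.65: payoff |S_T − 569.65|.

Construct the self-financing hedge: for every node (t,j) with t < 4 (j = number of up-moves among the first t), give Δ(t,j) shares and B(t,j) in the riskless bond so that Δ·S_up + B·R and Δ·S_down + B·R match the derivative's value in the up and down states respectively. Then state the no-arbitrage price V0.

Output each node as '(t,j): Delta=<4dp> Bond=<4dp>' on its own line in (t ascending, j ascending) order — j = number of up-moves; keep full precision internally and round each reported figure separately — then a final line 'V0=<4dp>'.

Risk-neutral probability p* = (R−d)/(u−d) = (1.32−0.8)/(1.4−0.8) = 0.8667.
At expiry t=4: V(4,0)=502.8852, V(4,1)=452.8116, V(4,2)=365.1828, V(4,3)=211.8324, V(4,4)=56.5308
(3,0): S=83.4560. Δ = (V_up−V_dn)/(S_up−S_dn) = (452.8116−502.8852)/(116.8384−66.7648) = -1.0000. V = [p*·452.8116 + (1−p*)·502.8852]/1.32 = 348.0970. B = V − Δ·S = 431.5530.
(3,1): S=146.0480. Δ = (V_up−V_dn)/(S_up−S_dn) = (365.1828−452.8116)/(204.4672−116.8384) = -1.0000. V = [p*·365.1828 + (1−p*)·452.8116]/1.32 = 285.5050. B = V − Δ·S = 431.5530.
(3,2): S=255.5840. Δ = (V_up−V_dn)/(S_up−S_dn) = (211.8324−365.1828)/(357.8176−204.4672) = -1.0000. V = [p*·211.8324 + (1−p*)·365.1828]/1.32 = 175.9690. B = V − Δ·S = 431.5530.
(3,3): S=447.2720. Δ = (V_up−V_dn)/(S_up−S_dn) = (56.5308−211.8324)/(626.1808−357.8176) = -0.5787. V = [p*·56.5308 + (1−p*)·211.8324]/1.32 = 58.5134. B = V − Δ·S = 317.3494.
(2,0): S=104.3200. Δ = (V_up−V_dn)/(S_up−S_dn) = (285.5050−348.0970)/(146.0480−83.4560) = -1.0000. V = [p*·285.5050 + (1−p*)·348.0970]/1.32 = 222.6141. B = V − Δ·S = 326.9341.
(2,1): S=182.5600. Δ = (V_up−V_dn)/(S_up−S_dn) = (175.9690−285.5050)/(255.5840−146.0480) = -1.0000. V = [p*·175.9690 + (1−p*)·285.5050]/1.32 = 144.3741. B = V − Δ·S = 326.9341.
(2,2): S=319.4800. Δ = (V_up−V_dn)/(S_up−S_dn) = (58.5134−175.9690)/(447.2720−255.5840) = -0.6127. V = [p*·58.5134 + (1−p*)·175.9690]/1.32 = 56.1925. B = V − Δ·S = 251.9519.
(1,0): S=130.4000. Δ = (V_up−V_dn)/(S_up−S_dn) = (144.3741−222.6141)/(182.5600−104.3200) = -1.0000. V = [p*·144.3741 + (1−p*)·222.6141]/1.32 = 117.2774. B = V − Δ·S = 247.6774.
(1,1): S=228.2000. Δ = (V_up−V_dn)/(S_up−S_dn) = (56.1925−144.3741)/(319.4800−182.5600) = -0.6440. V = [p*·56.1925 + (1−p*)·144.3741]/1.32 = 51.4773. B = V − Δ·S = 198.4466.
(0,0): S=163.0000. Δ = (V_up−V_dn)/(S_up−S_dn) = (51.4773−117.2774)/(228.2000−130.4000) = -0.6728. V = [p*·51.4773 + (1−p*)·117.2774]/1.32 = 45.6444. B = V − Δ·S = 155.3112.
Root portfolio cost Δ·163+B reproduces V0=45.6444.

(0,0): Delta=-0.6728 Bond=155.3112
(1,0): Delta=-1.0000 Bond=247.6774
(1,1): Delta=-0.6440 Bond=198.4466
(2,0): Delta=-1.0000 Bond=326.9341
(2,1): Delta=-1.0000 Bond=326.9341
(2,2): Delta=-0.6127 Bond=251.9519
(3,0): Delta=-1.0000 Bond=431.5530
(3,1): Delta=-1.0000 Bond=431.5530
(3,2): Delta=-1.0000 Bond=431.5530
(3,3): Delta=-0.5787 Bond=317.3494
V0=45.6444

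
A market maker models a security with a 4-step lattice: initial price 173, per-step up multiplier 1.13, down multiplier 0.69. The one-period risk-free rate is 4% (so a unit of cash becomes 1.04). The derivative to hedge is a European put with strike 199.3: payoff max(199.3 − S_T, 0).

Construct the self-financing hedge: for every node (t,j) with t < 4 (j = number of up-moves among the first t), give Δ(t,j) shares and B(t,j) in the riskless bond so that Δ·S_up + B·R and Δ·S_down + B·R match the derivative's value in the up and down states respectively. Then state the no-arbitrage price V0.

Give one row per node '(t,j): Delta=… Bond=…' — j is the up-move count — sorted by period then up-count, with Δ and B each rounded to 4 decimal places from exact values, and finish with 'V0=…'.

No-arbitrage ⇒ martingale measure with p* = (R−d)/(u−d) = 0.7955.
Terminal payoffs: V(4,0)=160.0859, V(4,1)=135.0798, V(4,2)=94.1277, V(4,3)=27.0614, V(4,4)=0.0000
  t=3,j=0: stock 56.8321 → up 64.2202 (V=135.0798), down 39.2141 (V=160.0859). Price 134.8026; hedge Δ=-1.0000, bond B=191.6346.
  t=3,j=1: stock 93.0728 → up 105.1723 (V=94.1277), down 64.2202 (V=135.0798). Price 98.5618; hedge Δ=-1.0000, bond B=191.6346.
  t=3,j=2: stock 152.4236 → up 172.2386 (V=27.0614), down 105.1723 (V=94.1277). Price 39.2111; hedge Δ=-1.0000, bond B=191.6346.
  t=3,j=3: stock 249.6212 → up 282.0719 (V=0.0000), down 172.2386 (V=27.0614). Price 5.3224; hedge Δ=-0.2464, bond B=66.8255.
  t=2,j=0: stock 82.3653 → up 93.0728 (V=98.5618), down 56.8321 (V=134.8026). Price 101.8988; hedge Δ=-1.0000, bond B=184.2641.
  t=2,j=1: stock 134.8881 → up 152.4236 (V=39.2111), down 93.0728 (V=98.5618). Price 49.3760; hedge Δ=-1.0000, bond B=184.2641.
  t=2,j=2: stock 220.9037 → up 249.6212 (V=5.3224), down 152.4236 (V=39.2111). Price 11.7828; hedge Δ=-0.3487, bond B=88.8026.
  t=1,j=0: stock 119.3700 → up 134.8881 (V=49.3760), down 82.3653 (V=101.8988). Price 57.8070; hedge Δ=-1.0000, bond B=177.1770.
  t=1,j=1: stock 195.4900 → up 220.9037 (V=11.7828), down 134.8881 (V=49.3760). Price 18.7234; hedge Δ=-0.4370, bond B=104.1623.
  t=0,j=0: stock 173.0000 → up 195.4900 (V=18.7234), down 119.3700 (V=57.8070). Price 25.6902; hedge Δ=-0.5134, bond B=114.5165.
The time-0 hedge costs 25.6902, which is the no-arbitrage price.

(0,0): Delta=-0.5134 Bond=114.5165
(1,0): Delta=-1.0000 Bond=177.1770
(1,1): Delta=-0.4370 Bond=104.1623
(2,0): Delta=-1.0000 Bond=184.2641
(2,1): Delta=-1.0000 Bond=184.2641
(2,2): Delta=-0.3487 Bond=88.8026
(3,0): Delta=-1.0000 Bond=191.6346
(3,1): Delta=-1.0000 Bond=191.6346
(3,2): Delta=-1.0000 Bond=191.6346
(3,3): Delta=-0.2464 Bond=66.8255
V0=25.6902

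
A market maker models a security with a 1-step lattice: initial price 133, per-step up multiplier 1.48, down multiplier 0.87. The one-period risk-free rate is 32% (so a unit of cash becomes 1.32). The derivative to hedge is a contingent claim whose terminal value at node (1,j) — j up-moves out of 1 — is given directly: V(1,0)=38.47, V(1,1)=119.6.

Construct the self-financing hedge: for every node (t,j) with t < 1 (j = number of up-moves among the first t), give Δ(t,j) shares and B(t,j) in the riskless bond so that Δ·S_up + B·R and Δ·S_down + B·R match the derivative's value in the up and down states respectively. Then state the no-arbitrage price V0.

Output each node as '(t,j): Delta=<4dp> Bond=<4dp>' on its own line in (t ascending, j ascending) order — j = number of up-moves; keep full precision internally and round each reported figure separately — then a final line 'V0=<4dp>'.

(0,0): Delta=1.0000 Bond=-58.5152
V0=74.4848

Risk-neutral probability p* = (R−d)/(u−d) = (1.32−0.87)/(1.48−0.87) = 0.7377.
At expiry t=1: V(1,0)=38.4700, V(1,1)=119.6000
  t=0,j=0: stock 133.0000 → up 196.8400 (V=119.6000), down 115.7100 (V=38.4700). Price 74.4848; hedge Δ=1.0000, bond B=-58.5152.
The time-0 hedge costs 74.4848, which is the no-arbitrage price.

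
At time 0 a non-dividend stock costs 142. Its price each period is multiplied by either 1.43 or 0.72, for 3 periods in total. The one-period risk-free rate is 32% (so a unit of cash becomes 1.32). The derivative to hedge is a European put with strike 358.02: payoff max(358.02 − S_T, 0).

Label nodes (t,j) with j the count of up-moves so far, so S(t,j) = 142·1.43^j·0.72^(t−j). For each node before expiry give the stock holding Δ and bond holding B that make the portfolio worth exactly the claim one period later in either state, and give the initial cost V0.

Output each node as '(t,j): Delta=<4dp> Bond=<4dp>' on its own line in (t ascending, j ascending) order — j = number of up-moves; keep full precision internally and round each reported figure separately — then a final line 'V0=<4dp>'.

(0,0): Delta=-0.7674 Bond=137.6467
(1,0): Delta=-1.0000 Bond=205.4752
(1,1): Delta=-0.7459 Bond=177.3337
(2,0): Delta=-1.0000 Bond=271.2273
(2,1): Delta=-1.0000 Bond=271.2273
(2,2): Delta=-0.7225 Bond=227.2702
V0=28.6766

Under the risk-neutral measure, an up-move has probability p* = (R−d)/(u−d) = 0.8451 and values discount at R = 1.32.
At expiry t=3: V(3,0)=305.0188, V(3,1)=252.7537, V(3,2)=148.9494, V(3,3)=0.0000
  t=2,j=0: stock 73.6128 → up 105.2663 (V=252.7537), down 53.0012 (V=305.0188). Price 197.6145; hedge Δ=-1.0000, bond B=271.2273.
  t=2,j=1: stock 146.2032 → up 209.0706 (V=148.9494), down 105.2663 (V=252.7537). Price 125.0241; hedge Δ=-1.0000, bond B=271.2273.
  t=2,j=2: stock 290.3758 → up 415.2374 (V=0.0000), down 209.0706 (V=148.9494). Price 17.4823; hedge Δ=-0.7225, bond B=227.2702.
  t=1,j=0: stock 102.2400 → up 146.2032 (V=125.0241), down 73.6128 (V=197.6145). Price 103.2352; hedge Δ=-1.0000, bond B=205.4752.
  t=1,j=1: stock 203.0600 → up 290.3758 (V=17.4823), down 146.2032 (V=125.0241). Price 25.8665; hedge Δ=-0.7459, bond B=177.3337.
  t=0,j=0: stock 142.0000 → up 203.0600 (V=25.8665), down 102.2400 (V=103.2352). Price 28.6766; hedge Δ=-0.7674, bond B=137.6467.
The time-0 hedge costs 28.6766, which is the no-arbitrage price.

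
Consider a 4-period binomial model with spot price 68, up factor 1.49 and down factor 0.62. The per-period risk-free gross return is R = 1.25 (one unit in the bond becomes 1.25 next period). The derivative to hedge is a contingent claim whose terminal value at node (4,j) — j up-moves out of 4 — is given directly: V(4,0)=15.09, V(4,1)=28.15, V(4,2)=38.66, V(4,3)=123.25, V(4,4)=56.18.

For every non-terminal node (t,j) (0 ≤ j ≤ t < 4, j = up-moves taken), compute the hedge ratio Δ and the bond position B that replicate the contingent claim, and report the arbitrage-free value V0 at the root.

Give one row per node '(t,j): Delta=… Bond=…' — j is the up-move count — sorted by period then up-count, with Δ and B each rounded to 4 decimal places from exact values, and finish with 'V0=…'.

(0,0): Delta=0.1147 Bond=24.2088
(1,0): Delta=0.8646 Bond=-1.3537
(1,1): Delta=-0.0042 Bond=42.3047
(2,0): Delta=0.3945 Bond=10.5959
(2,1): Delta=0.9391 Bond=-6.3733
(2,2): Delta=-0.1537 Bond=75.4539
(3,0): Delta=0.9263 Bond=4.6263
(3,1): Delta=0.3102 Bond=16.5281
(3,2): Delta=1.0388 Bond=-17.2980
(3,3): Delta=-0.3427 Bond=136.8376
V0=32.0083

The replicating-portfolio and risk-neutral prices coincide; use p* = (1.25−0.62)/(1.49−0.62) = 0.7241 for the latter.
At expiry t=4: V(4,0)=15.0900, V(4,1)=28.1500, V(4,2)=38.6600, V(4,3)=123.2500, V(4,4)=56.1800
Node (3,0) S=16.2063: V=(p*·28.1500+(1−p*)·15.0900)/1.25=19.6378; Δ=(28.1500−15.0900)/(24.1474−10.0479)=0.9263; B=V−Δ·S=4.6263
Node (3,1) S=38.9474: V=(p*·38.6600+(1−p*)·28.1500)/1.25=28.6086; Δ=(38.6600−28.1500)/(58.0316−24.1474)=0.3102; B=V−Δ·S=16.5281
Node (3,2) S=93.5994: V=(p*·123.2500+(1−p*)·38.6600)/1.25=79.9319; Δ=(123.2500−38.6600)/(139.4631−58.0316)=1.0388; B=V−Δ·S=-17.2980
Node (3,3) S=224.9405: V=(p*·56.1800+(1−p*)·123.2500)/1.25=59.7457; Δ=(56.1800−123.2500)/(335.1614−139.4631)=-0.3427; B=V−Δ·S=136.8376
Node (2,0) S=26.1392: V=(p*·28.6086+(1−p*)·19.6378)/1.25=20.9071; Δ=(28.6086−19.6378)/(38.9474−16.2063)=0.3945; B=V−Δ·S=10.5959
Node (2,1) S=62.8184: V=(p*·79.9319+(1−p*)·28.6086)/1.25=52.6190; Δ=(79.9319−28.6086)/(93.5994−38.9474)=0.9391; B=V−Δ·S=-6.3733
Node (2,2) S=150.9668: V=(p*·59.7457+(1−p*)·79.9319)/1.25=52.2514; Δ=(59.7457−79.9319)/(224.9405−93.5994)=-0.1537; B=V−Δ·S=75.4539
Node (1,0) S=42.1600: V=(p*·52.6190+(1−p*)·20.9071)/1.25=35.0967; Δ=(52.6190−20.9071)/(62.8184−26.1392)=0.8646; B=V−Δ·S=-1.3537
Node (1,1) S=101.3200: V=(p*·52.2514+(1−p*)·52.6190)/1.25=41.8822; Δ=(52.2514−52.6190)/(150.9668−62.8184)=-0.0042; B=V−Δ·S=42.3047
Node (0,0) S=68.0000: V=(p*·41.8822+(1−p*)·35.0967)/1.25=32.0083; Δ=(41.8822−35.0967)/(101.3200−42.1600)=0.1147; B=V−Δ·S=24.2088
Root portfolio cost Δ·68+B reproduces V0=32.0083.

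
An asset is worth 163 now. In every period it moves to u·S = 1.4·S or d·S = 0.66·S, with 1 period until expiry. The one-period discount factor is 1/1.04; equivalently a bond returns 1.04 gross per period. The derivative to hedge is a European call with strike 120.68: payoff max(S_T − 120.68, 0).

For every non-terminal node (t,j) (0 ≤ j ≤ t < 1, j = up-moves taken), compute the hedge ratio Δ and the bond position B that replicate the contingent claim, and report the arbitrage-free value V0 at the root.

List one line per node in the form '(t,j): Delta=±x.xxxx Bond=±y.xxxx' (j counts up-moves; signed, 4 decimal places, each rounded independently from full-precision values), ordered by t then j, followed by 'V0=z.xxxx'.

(0,0): Delta=0.8914 Bond=-92.2079
V0=53.0894

Since d<R<u, set p* = (R−d)/(u−d) = 0.5135; price each node as the discounted p*-expectation of its children.
Terminal payoffs: V(1,0)=0.0000, V(1,1)=107.5200
Node (0,0) S=163.0000: V=(p*·107.5200+(1−p*)·0.0000)/1.04=53.0894; Δ=(107.5200−0.0000)/(228.2000−107.5800)=0.8914; B=V−Δ·S=-92.2079
Self-financing check: at every node Δ·S+B equals the discounted successor values.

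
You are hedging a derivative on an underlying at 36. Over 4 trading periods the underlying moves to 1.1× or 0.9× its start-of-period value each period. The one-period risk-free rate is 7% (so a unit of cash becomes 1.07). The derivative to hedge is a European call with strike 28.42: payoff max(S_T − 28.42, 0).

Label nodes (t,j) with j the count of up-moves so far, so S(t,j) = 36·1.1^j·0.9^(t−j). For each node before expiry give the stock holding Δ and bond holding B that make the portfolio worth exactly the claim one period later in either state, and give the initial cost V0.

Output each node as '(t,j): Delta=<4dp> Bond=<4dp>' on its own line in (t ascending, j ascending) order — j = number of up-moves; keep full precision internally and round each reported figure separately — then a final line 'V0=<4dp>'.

Since d<R<u, set p* = (R−d)/(u−d) = 0.8500; price each node as the discounted p*-expectation of its children.
Terminal values V(4,·): V(4,0)=0.0000, V(4,1)=0.4484, V(4,2)=6.8636, V(4,3)=14.7044, V(4,4)=24.2876
Node (3,0) S=26.2440: V=(p*·0.4484+(1−p*)·0.0000)/1.07=0.3562; Δ=(0.4484−0.0000)/(28.8684−23.6196)=0.0854; B=V−Δ·S=-1.8858
Node (3,1) S=32.0760: V=(p*·6.8636+(1−p*)·0.4484)/1.07=5.5153; Δ=(6.8636−0.4484)/(35.2836−28.8684)=1.0000; B=V−Δ·S=-26.5607
Node (3,2) S=39.2040: V=(p*·14.7044+(1−p*)·6.8636)/1.07=12.6433; Δ=(14.7044−6.8636)/(43.1244−35.2836)=1.0000; B=V−Δ·S=-26.5607
Node (3,3) S=47.9160: V=(p*·24.2876+(1−p*)·14.7044)/1.07=21.3553; Δ=(24.2876−14.7044)/(52.7076−43.1244)=1.0000; B=V−Δ·S=-26.5607
Node (2,0) S=29.1600: V=(p*·5.5153+(1−p*)·0.3562)/1.07=4.4312; Δ=(5.5153−0.3562)/(32.0760−26.2440)=0.8846; B=V−Δ·S=-21.3640
Node (2,1) S=35.6400: V=(p*·12.6433+(1−p*)·5.5153)/1.07=10.8169; Δ=(12.6433−5.5153)/(39.2040−32.0760)=1.0000; B=V−Δ·S=-24.8231
Node (2,2) S=43.5600: V=(p*·21.3553+(1−p*)·12.6433)/1.07=18.7369; Δ=(21.3553−12.6433)/(47.9160−39.2040)=1.0000; B=V−Δ·S=-24.8231
Node (1,0) S=32.4000: V=(p*·10.8169+(1−p*)·4.4312)/1.07=9.2140; Δ=(10.8169−4.4312)/(35.6400−29.1600)=0.9854; B=V−Δ·S=-22.7143
Node (1,1) S=39.6000: V=(p*·18.7369+(1−p*)·10.8169)/1.07=16.4008; Δ=(18.7369−10.8169)/(43.5600−35.6400)=1.0000; B=V−Δ·S=-23.1992
Node (0,0) S=36.0000: V=(p*·16.4008+(1−p*)·9.2140)/1.07=14.3204; Δ=(16.4008−9.2140)/(39.6000−32.4000)=0.9982; B=V−Δ·S=-21.6135
Root portfolio cost Δ·36+B reproduces V0=14.3204.

(0,0): Delta=0.9982 Bond=-21.6135
(1,0): Delta=0.9854 Bond=-22.7143
(1,1): Delta=1.0000 Bond=-23.1992
(2,0): Delta=0.8846 Bond=-21.3640
(2,1): Delta=1.0000 Bond=-24.8231
(2,2): Delta=1.0000 Bond=-24.8231
(3,0): Delta=0.0854 Bond=-1.8858
(3,1): Delta=1.0000 Bond=-26.5607
(3,2): Delta=1.0000 Bond=-26.5607
(3,3): Delta=1.0000 Bond=-26.5607
V0=14.3204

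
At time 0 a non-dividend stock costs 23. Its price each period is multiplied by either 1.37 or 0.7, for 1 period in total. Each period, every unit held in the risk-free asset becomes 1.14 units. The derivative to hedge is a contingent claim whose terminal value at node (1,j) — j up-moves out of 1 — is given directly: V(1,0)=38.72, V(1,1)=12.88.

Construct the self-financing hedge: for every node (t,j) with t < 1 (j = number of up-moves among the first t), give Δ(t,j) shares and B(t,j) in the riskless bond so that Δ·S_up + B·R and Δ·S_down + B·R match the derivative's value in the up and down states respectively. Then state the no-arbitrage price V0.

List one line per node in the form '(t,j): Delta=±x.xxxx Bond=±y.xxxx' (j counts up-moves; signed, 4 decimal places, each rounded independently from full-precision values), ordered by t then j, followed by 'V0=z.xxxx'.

(0,0): Delta=-1.6768 Bond=57.6465
V0=19.0793

Since d<R<u, set p* = (R−d)/(u−d) = 0.6567; price each node as the discounted p*-expectation of its children.
Terminal payoffs: V(1,0)=38.7200, V(1,1)=12.8800
(0,0): S=23.0000. Δ = (V_up−V_dn)/(S_up−S_dn) = (12.8800−38.7200)/(31.5100−16.1000) = -1.6768. V = [p*·12.8800 + (1−p*)·38.7200]/1.14 = 19.0793. B = V − Δ·S = 57.6465.
Root portfolio cost Δ·23+B reproduces V0=19.0793.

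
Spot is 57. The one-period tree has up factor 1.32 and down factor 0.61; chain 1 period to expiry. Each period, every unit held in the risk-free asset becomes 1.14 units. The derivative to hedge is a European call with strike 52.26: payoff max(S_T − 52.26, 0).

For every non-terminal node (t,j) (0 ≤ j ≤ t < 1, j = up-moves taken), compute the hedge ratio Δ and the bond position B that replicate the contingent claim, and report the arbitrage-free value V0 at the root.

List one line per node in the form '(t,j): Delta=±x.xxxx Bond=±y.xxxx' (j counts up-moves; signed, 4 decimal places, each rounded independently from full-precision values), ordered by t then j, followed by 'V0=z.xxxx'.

(0,0): Delta=0.5678 Bond=-17.3188
V0=15.0474

Under the risk-neutral measure, an up-move has probability p* = (R−d)/(u−d) = 0.7465 and values discount at R = 1.14.
Terminal values V(1,·): V(1,0)=0.0000, V(1,1)=22.9800
(0,0): S=57.0000. Δ = (V_up−V_dn)/(S_up−S_dn) = (22.9800−0.0000)/(75.2400−34.7700) = 0.5678. V = [p*·22.9800 + (1−p*)·0.0000]/1.14 = 15.0474. B = V − Δ·S = -17.3188.
Each (Δ,B) replicates both successor values, so the strategy is self-financing and V0 is arbitrage-free.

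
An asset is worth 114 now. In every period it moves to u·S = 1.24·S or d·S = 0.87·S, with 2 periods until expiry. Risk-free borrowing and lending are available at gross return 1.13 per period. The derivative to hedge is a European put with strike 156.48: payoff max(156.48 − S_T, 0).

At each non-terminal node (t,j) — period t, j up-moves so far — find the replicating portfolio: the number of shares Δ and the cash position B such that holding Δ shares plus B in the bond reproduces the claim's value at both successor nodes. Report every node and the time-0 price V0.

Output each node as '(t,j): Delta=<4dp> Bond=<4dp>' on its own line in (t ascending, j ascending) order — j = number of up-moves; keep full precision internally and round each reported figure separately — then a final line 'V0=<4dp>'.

(0,0): Delta=-0.7227 Bond=98.2114
(1,0): Delta=-1.0000 Bond=138.4779
(1,1): Delta=-0.6404 Bond=99.3447
V0=15.8194

No-arbitrage ⇒ martingale measure with p* = (R−d)/(u−d) = 0.7027.
Terminal payoffs: V(2,0)=70.1934, V(2,1)=33.4968, V(2,2)=0.0000
  t=1,j=0: stock 99.1800 → up 122.9832 (V=33.4968), down 86.2866 (V=70.1934). Price 39.2979; hedge Δ=-1.0000, bond B=138.4779.
  t=1,j=1: stock 141.3600 → up 175.2864 (V=0.0000), down 122.9832 (V=33.4968). Price 8.8128; hedge Δ=-0.6404, bond B=99.3447.
  t=0,j=0: stock 114.0000 → up 141.3600 (V=8.8128), down 99.1800 (V=39.2979). Price 15.8194; hedge Δ=-0.7227, bond B=98.2114.
The time-0 hedge costs 15.8194, which is the no-arbitrage price.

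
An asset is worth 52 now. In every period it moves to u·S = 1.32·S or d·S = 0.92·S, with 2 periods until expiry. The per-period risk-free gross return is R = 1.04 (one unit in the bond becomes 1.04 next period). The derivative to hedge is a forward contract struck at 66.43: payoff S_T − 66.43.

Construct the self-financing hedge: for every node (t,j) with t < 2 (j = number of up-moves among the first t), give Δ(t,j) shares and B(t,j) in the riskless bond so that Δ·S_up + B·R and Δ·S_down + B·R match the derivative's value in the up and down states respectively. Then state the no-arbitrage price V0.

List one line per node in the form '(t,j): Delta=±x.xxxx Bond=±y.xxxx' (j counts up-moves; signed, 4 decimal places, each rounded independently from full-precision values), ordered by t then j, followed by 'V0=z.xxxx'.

(0,0): Delta=1.0000 Bond=-61.4183
(1,0): Delta=1.0000 Bond=-63.8750
(1,1): Delta=1.0000 Bond=-63.8750
V0=-9.4183

No-arbitrage ⇒ martingale measure with p* = (R−d)/(u−d) = 0.3000.
Payoff layer (t=2): V(2,0)=-22.4172, V(2,1)=-3.2812, V(2,2)=24.1748
Node (1,0) S=47.8400: V=(p*·-3.2812+(1−p*)·-22.4172)/1.04=-16.0350; Δ=(-3.2812−-22.4172)/(63.1488−44.0128)=1.0000; B=V−Δ·S=-63.8750
Node (1,1) S=68.6400: V=(p*·24.1748+(1−p*)·-3.2812)/1.04=4.7650; Δ=(24.1748−-3.2812)/(90.6048−63.1488)=1.0000; B=V−Δ·S=-63.8750
Node (0,0) S=52.0000: V=(p*·4.7650+(1−p*)·-16.0350)/1.04=-9.4183; Δ=(4.7650−-16.0350)/(68.6400−47.8400)=1.0000; B=V−Δ·S=-61.4183
Each (Δ,B) replicates both successor values, so the strategy is self-financing and V0 is arbitrage-free.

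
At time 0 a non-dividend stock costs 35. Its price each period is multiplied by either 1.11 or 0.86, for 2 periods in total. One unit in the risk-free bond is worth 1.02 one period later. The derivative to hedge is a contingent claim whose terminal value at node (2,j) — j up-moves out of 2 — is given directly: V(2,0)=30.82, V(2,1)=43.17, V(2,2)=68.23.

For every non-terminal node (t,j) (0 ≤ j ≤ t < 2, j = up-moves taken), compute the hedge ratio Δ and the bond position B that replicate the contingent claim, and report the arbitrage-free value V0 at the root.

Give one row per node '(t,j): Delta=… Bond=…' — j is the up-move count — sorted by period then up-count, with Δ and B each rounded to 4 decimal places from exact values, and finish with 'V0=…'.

The replicating-portfolio and risk-neutral prices coincide; use p* = (1.02−0.86)/(1.11−0.86) = 0.6400 for the latter.
At expiry t=2: V(2,0)=30.8200, V(2,1)=43.1700, V(2,2)=68.2300
(1,0): S=30.1000. Δ = (V_up−V_dn)/(S_up−S_dn) = (43.1700−30.8200)/(33.4110−25.8860) = 1.6412. V = [p*·43.1700 + (1−p*)·30.8200]/1.02 = 37.9647. B = V − Δ·S = -11.4353.
(1,1): S=38.8500. Δ = (V_up−V_dn)/(S_up−S_dn) = (68.2300−43.1700)/(43.1235−33.4110) = 2.5802. V = [p*·68.2300 + (1−p*)·43.1700]/1.02 = 58.0475. B = V − Δ·S = -42.1925.
(0,0): S=35.0000. Δ = (V_up−V_dn)/(S_up−S_dn) = (58.0475−37.9647)/(38.8500−30.1000) = 2.2952. V = [p*·58.0475 + (1−p*)·37.9647]/1.02 = 49.8212. B = V − Δ·S = -30.5097.
Root portfolio cost Δ·35+B reproduces V0=49.8212.

(0,0): Delta=2.2952 Bond=-30.5097
(1,0): Delta=1.6412 Bond=-11.4353
(1,1): Delta=2.5802 Bond=-42.1925
V0=49.8212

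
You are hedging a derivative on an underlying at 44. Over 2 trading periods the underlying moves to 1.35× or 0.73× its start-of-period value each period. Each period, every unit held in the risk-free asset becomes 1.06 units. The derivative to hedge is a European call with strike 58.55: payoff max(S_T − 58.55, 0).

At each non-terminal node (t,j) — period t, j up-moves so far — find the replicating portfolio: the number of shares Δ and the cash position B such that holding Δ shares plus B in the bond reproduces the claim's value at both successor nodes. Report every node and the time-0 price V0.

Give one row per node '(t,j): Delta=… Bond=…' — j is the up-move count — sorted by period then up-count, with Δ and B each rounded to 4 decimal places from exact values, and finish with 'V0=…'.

Risk-neutral probability p* = (R−d)/(u−d) = (1.06−0.73)/(1.35−0.73) = 0.5323.
Terminal values V(2,·): V(2,0)=0.0000, V(2,1)=0.0000, V(2,2)=21.6400
(1,0): S=32.1200. Δ = (V_up−V_dn)/(S_up−S_dn) = (0.0000−0.0000)/(43.3620−23.4476) = 0.0000. V = [p*·0.0000 + (1−p*)·0.0000]/1.06 = 0.0000. B = V − Δ·S = 0.0000.
(1,1): S=59.4000. Δ = (V_up−V_dn)/(S_up−S_dn) = (21.6400−0.0000)/(80.1900−43.3620) = 0.5876. V = [p*·21.6400 + (1−p*)·0.0000]/1.06 = 10.8661. B = V − Δ·S = -24.0371.
(0,0): S=44.0000. Δ = (V_up−V_dn)/(S_up−S_dn) = (10.8661−0.0000)/(59.4000−32.1200) = 0.3983. V = [p*·10.8661 + (1−p*)·0.0000]/1.06 = 5.4562. B = V − Δ·S = -12.0698.
Check: Δ(0,0)·S0 + B(0,0) = 5.4562 = V0.

(0,0): Delta=0.3983 Bond=-12.0698
(1,0): Delta=0.0000 Bond=0.0000
(1,1): Delta=0.5876 Bond=-24.0371
V0=5.4562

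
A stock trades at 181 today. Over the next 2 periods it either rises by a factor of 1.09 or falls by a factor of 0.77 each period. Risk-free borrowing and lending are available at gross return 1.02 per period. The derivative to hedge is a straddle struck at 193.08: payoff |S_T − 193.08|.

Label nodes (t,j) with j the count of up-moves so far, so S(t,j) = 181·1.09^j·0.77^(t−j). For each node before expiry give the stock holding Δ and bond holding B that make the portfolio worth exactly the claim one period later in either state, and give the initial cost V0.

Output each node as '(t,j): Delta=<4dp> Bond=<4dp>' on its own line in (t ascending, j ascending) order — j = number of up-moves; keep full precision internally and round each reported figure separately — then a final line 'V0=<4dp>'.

(0,0): Delta=-0.4190 Bond=106.2020
(1,0): Delta=-1.0000 Bond=189.2941
(1,1): Delta=-0.3041 Bond=85.6550
V0=30.3553

No-arbitrage ⇒ martingale measure with p* = (R−d)/(u−d) = 0.7812.
At expiry t=2: V(2,0)=85.7651, V(2,1)=41.1667, V(2,2)=21.9661
Node (1,0) S=139.3700: V=(p*·41.1667+(1−p*)·85.7651)/1.02=49.9241; Δ=(41.1667−85.7651)/(151.9133−107.3149)=-1.0000; B=V−Δ·S=189.2941
Node (1,1) S=197.2900: V=(p*·21.9661+(1−p*)·41.1667)/1.02=25.6532; Δ=(21.9661−41.1667)/(215.0461−151.9133)=-0.3041; B=V−Δ·S=85.6550
Node (0,0) S=181.0000: V=(p*·25.6532+(1−p*)·49.9241)/1.02=30.3553; Δ=(25.6532−49.9241)/(197.2900−139.3700)=-0.4190; B=V−Δ·S=106.2020
Self-financing check: at every node Δ·S+B equals the discounted successor values.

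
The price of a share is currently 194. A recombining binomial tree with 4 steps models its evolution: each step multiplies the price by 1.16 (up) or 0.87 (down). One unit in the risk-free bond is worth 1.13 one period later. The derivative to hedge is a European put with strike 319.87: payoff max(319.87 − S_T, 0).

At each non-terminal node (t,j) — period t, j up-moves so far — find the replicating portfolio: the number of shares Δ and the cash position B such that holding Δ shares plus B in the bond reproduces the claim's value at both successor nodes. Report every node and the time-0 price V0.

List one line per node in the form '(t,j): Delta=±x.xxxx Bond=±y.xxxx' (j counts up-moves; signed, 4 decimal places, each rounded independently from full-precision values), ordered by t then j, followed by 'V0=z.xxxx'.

Under the risk-neutral measure, an up-move has probability p* = (R−d)/(u−d) = 0.8966 and values discount at R = 1.13.
Terminal payoffs: V(4,0)=208.7279, V(4,1)=171.6805, V(4,2)=122.2840, V(4,3)=56.4220, V(4,4)=0.0000
  t=3,j=0: stock 127.7496 → up 148.1895 (V=171.6805), down 111.1421 (V=208.7279). Price 155.3212; hedge Δ=-1.0000, bond B=283.0708.
  t=3,j=1: stock 170.3328 → up 197.5860 (V=122.2840), down 148.1895 (V=171.6805). Price 112.7380; hedge Δ=-1.0000, bond B=283.0708.
  t=3,j=2: stock 227.1104 → up 263.4480 (V=56.4220), down 197.5860 (V=122.2840). Price 55.9604; hedge Δ=-1.0000, bond B=283.0708.
  t=3,j=3: stock 302.8138 → up 351.2640 (V=0.0000), down 263.4480 (V=56.4220). Price 5.1653; hedge Δ=-0.6425, bond B=199.7238.
  t=2,j=0: stock 146.8386 → up 170.3328 (V=112.7380), down 127.7496 (V=155.3212). Price 103.6665; hedge Δ=-1.0000, bond B=250.5051.
  t=2,j=1: stock 195.7848 → up 227.1104 (V=55.9604), down 170.3328 (V=112.7380). Price 54.7203; hedge Δ=-1.0000, bond B=250.5051.
  t=2,j=2: stock 261.0464 → up 302.8138 (V=5.1653), down 227.1104 (V=55.9604). Price 9.2212; hedge Δ=-0.6710, bond B=184.3769.
  t=1,j=0: stock 168.7800 → up 195.7848 (V=54.7203), down 146.8386 (V=103.6665). Price 52.9060; hedge Δ=-1.0000, bond B=221.6860.
  t=1,j=1: stock 225.0400 → up 261.0464 (V=9.2212), down 195.7848 (V=54.7203). Price 12.3257; hedge Δ=-0.6972, bond B=169.2193.
  t=0,j=0: stock 194.0000 → up 225.0400 (V=12.3257), down 168.7800 (V=52.9060). Price 14.6227; hedge Δ=-0.7213, bond B=154.5547.
Self-financing check: at every node Δ·S+B equals the discounted successor values.

(0,0): Delta=-0.7213 Bond=154.5547
(1,0): Delta=-1.0000 Bond=221.6860
(1,1): Delta=-0.6972 Bond=169.2193
(2,0): Delta=-1.0000 Bond=250.5051
(2,1): Delta=-1.0000 Bond=250.5051
(2,2): Delta=-0.6710 Bond=184.3769
(3,0): Delta=-1.0000 Bond=283.0708
(3,1): Delta=-1.0000 Bond=283.0708
(3,2): Delta=-1.0000 Bond=283.0708
(3,3): Delta=-0.6425 Bond=199.7238
V0=14.6227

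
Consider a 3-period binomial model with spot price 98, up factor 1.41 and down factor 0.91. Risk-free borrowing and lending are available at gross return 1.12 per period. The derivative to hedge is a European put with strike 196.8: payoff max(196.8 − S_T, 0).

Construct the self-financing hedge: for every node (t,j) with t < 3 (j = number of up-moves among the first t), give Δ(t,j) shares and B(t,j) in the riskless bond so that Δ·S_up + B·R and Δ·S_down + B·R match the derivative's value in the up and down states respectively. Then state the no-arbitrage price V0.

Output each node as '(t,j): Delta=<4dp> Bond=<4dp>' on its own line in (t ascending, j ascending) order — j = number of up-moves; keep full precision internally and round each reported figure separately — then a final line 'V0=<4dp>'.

The replicating-portfolio and risk-neutral prices coincide; use p* = (1.12−0.91)/(1.41−0.91) = 0.4200 for the latter.
Terminal values V(3,·): V(3,0)=122.9500, V(3,1)=82.3731, V(3,2)=19.5012, V(3,3)=0.0000
  t=2,j=0: stock 81.1538 → up 114.4269 (V=82.3731), down 73.8500 (V=122.9500). Price 94.5605; hedge Δ=-1.0000, bond B=175.7143.
  t=2,j=1: stock 125.7438 → up 177.2988 (V=19.5012), down 114.4269 (V=82.3731). Price 49.9705; hedge Δ=-1.0000, bond B=175.7143.
  t=2,j=2: stock 194.8338 → up 274.7157 (V=0.0000), down 177.2988 (V=19.5012). Price 10.0989; hedge Δ=-0.2002, bond B=49.1013.
  t=1,j=0: stock 89.1800 → up 125.7438 (V=49.9705), down 81.1538 (V=94.5605). Price 67.7078; hedge Δ=-1.0000, bond B=156.8878.
  t=1,j=1: stock 138.1800 → up 194.8338 (V=10.0989), down 125.7438 (V=49.9705). Price 29.6646; hedge Δ=-0.5771, bond B=109.4079.
  t=0,j=0: stock 98.0000 → up 138.1800 (V=29.6646), down 89.1800 (V=67.7078). Price 46.1872; hedge Δ=-0.7764, bond B=122.2734.
The time-0 hedge costs 46.1872, which is the no-arbitrage price.

(0,0): Delta=-0.7764 Bond=122.2734
(1,0): Delta=-1.0000 Bond=156.8878
(1,1): Delta=-0.5771 Bond=109.4079
(2,0): Delta=-1.0000 Bond=175.7143
(2,1): Delta=-1.0000 Bond=175.7143
(2,2): Delta=-0.2002 Bond=49.1013
V0=46.1872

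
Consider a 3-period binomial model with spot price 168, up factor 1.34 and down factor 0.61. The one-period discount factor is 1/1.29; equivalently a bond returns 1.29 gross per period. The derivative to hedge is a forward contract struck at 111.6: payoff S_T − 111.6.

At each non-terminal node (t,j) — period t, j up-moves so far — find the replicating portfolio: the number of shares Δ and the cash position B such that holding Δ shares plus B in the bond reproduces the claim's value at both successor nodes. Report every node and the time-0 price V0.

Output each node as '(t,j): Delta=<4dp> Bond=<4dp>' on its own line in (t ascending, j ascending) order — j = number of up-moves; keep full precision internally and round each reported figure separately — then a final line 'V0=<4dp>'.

The replicating-portfolio and risk-neutral prices coincide; use p* = (1.29−0.61)/(1.34−0.61) = 0.9315 for the latter.
Terminal values V(3,·): V(3,0)=-73.4672, V(3,1)=-27.8328, V(3,2)=72.4131, V(3,3)=292.6255
  t=2,j=0: stock 62.5128 → up 83.7672 (V=-27.8328), down 38.1328 (V=-73.4672). Price -23.9988; hedge Δ=1.0000, bond B=-86.5116.
  t=2,j=1: stock 137.3232 → up 184.0131 (V=72.4131), down 83.7672 (V=-27.8328). Price 50.8116; hedge Δ=1.0000, bond B=-86.5116.
  t=2,j=2: stock 301.6608 → up 404.2255 (V=292.6255), down 184.0131 (V=72.4131). Price 215.1492; hedge Δ=1.0000, bond B=-86.5116.
  t=1,j=0: stock 102.4800 → up 137.3232 (V=50.8116), down 62.5128 (V=-23.9988). Price 35.4167; hedge Δ=1.0000, bond B=-67.0633.
  t=1,j=1: stock 225.1200 → up 301.6608 (V=215.1492), down 137.3232 (V=50.8116). Price 158.0567; hedge Δ=1.0000, bond B=-67.0633.
  t=0,j=0: stock 168.0000 → up 225.1200 (V=158.0567), down 102.4800 (V=35.4167). Price 116.0130; hedge Δ=1.0000, bond B=-51.9870.
Each (Δ,B) replicates both successor values, so the strategy is self-financing and V0 is arbitrage-free.

(0,0): Delta=1.0000 Bond=-51.9870
(1,0): Delta=1.0000 Bond=-67.0633
(1,1): Delta=1.0000 Bond=-67.0633
(2,0): Delta=1.0000 Bond=-86.5116
(2,1): Delta=1.0000 Bond=-86.5116
(2,2): Delta=1.0000 Bond=-86.5116
V0=116.0130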